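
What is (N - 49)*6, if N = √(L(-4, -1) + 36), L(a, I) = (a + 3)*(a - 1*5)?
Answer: -294 + 18*√5 ≈ -253.75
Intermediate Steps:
L(a, I) = (-5 + a)*(3 + a) (L(a, I) = (3 + a)*(a - 5) = (3 + a)*(-5 + a) = (-5 + a)*(3 + a))
N = 3*√5 (N = √((-15 + (-4)² - 2*(-4)) + 36) = √((-15 + 16 + 8) + 36) = √(9 + 36) = √45 = 3*√5 ≈ 6.7082)
(N - 49)*6 = (3*√5 - 49)*6 = (-49 + 3*√5)*6 = -294 + 18*√5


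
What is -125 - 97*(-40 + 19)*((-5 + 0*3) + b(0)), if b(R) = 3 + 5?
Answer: 5986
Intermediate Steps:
b(R) = 8
-125 - 97*(-40 + 19)*((-5 + 0*3) + b(0)) = -125 - 97*(-40 + 19)*((-5 + 0*3) + 8) = -125 - (-2037)*((-5 + 0) + 8) = -125 - (-2037)*(-5 + 8) = -125 - (-2037)*3 = -125 - 97*(-63) = -125 + 6111 = 5986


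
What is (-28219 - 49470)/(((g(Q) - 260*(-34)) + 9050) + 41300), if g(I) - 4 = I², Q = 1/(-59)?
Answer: -270435409/206054315 ≈ -1.3124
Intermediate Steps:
Q = -1/59 ≈ -0.016949
g(I) = 4 + I²
(-28219 - 49470)/(((g(Q) - 260*(-34)) + 9050) + 41300) = (-28219 - 49470)/((((4 + (-1/59)²) - 260*(-34)) + 9050) + 41300) = -77689/((((4 + 1/3481) + 8840) + 9050) + 41300) = -77689/(((13925/3481 + 8840) + 9050) + 41300) = -77689/((30785965/3481 + 9050) + 41300) = -77689/(62289015/3481 + 41300) = -77689/206054315/3481 = -77689*3481/206054315 = -270435409/206054315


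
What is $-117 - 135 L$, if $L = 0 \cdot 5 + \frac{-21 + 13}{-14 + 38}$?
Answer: $-72$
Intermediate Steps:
$L = - \frac{1}{3}$ ($L = 0 - \frac{8}{24} = 0 - \frac{1}{3} = - \frac{1}{3} \approx -0.33333$)
$-117 - 135 L = -117 - -45 = -117 + 45 = -72$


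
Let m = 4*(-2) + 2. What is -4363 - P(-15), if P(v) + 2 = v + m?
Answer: -4340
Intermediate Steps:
m = -6 (m = -8 + 2 = -6)
P(v) = -8 + v (P(v) = -2 + (v - 6) = -2 + (-6 + v) = -8 + v)
-4363 - P(-15) = -4363 - (-8 - 15) = -4363 - 1*(-23) = -4363 + 23 = -4340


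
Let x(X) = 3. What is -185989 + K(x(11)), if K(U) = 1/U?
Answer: -557966/3 ≈ -1.8599e+5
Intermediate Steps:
-185989 + K(x(11)) = -185989 + 1/3 = -557966/3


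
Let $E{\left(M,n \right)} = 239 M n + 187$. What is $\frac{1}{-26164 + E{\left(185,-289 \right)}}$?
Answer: $- \frac{1}{12804112} \approx -7.81 \cdot 10^{-8}$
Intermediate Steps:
$E{\left(M,n \right)} = 187 + 239 M n$ ($E{\left(M,n \right)} = 239 M n + 187 = 187 + 239 M n$)
$\frac{1}{-26164 + E{\left(185,-289 \right)}} = \frac{1}{-26164 + \left(187 + 239 \cdot 185 \left(-289\right)\right)} = \frac{1}{-26164 + \left(187 - 12778135\right)} = \frac{1}{-26164 - 12777948} = \frac{1}{-12804112} = - \frac{1}{12804112}$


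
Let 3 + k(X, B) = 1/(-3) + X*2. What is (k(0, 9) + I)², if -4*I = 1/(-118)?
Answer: 22250089/2005056 ≈ 11.097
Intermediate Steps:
k(X, B) = -10/3 + 2*X (k(X, B) = -3 + (1/(-3) + X*2) = -3 + (-⅓ + 2*X) = -10/3 + 2*X)
I = 1/472 (I = -¼/(-118) = -¼*(-1/118) = 1/472 ≈ 0.0021186)
(k(0, 9) + I)² = ((-10/3 + 2*0) + 1/472)² = ((-10/3 + 0) + 1/472)² = (-10/3 + 1/472)² = (-4717/1416)² = 22250089/2005056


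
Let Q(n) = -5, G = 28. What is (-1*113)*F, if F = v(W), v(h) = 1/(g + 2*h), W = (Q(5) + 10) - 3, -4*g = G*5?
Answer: 113/31 ≈ 3.6452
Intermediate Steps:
g = -35 (g = -7*5 = -1/4*140 = -35)
W = 2 (W = (-5 + 10) - 3 = 5 - 3 = 2)
v(h) = 1/(-35 + 2*h)
F = -1/31 (F = 1/(-35 + 2*2) = 1/(-35 + 4) = 1/(-31) = -1/31 ≈ -0.032258)
(-1*113)*F = -1*113*(-1/31) = -113*(-1/31) = 113/31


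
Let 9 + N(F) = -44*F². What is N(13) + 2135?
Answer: -5310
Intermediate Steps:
N(F) = -9 - 44*F²
N(13) + 2135 = (-9 - 44*13²) + 2135 = (-9 - 44*169) + 2135 = (-9 - 7436) + 2135 = -7445 + 2135 = -5310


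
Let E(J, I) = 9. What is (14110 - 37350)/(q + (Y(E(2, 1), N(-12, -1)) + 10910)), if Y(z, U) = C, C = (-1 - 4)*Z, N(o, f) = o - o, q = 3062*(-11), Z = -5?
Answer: 23240/22747 ≈ 1.0217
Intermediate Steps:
q = -33682
N(o, f) = 0
C = 25 (C = (-1 - 4)*(-5) = -5*(-5) = 25)
Y(z, U) = 25
(14110 - 37350)/(q + (Y(E(2, 1), N(-12, -1)) + 10910)) = (14110 - 37350)/(-33682 + (25 + 10910)) = -23240/(-33682 + 10935) = -23240/(-22747) = -23240*(-1/22747) = 23240/22747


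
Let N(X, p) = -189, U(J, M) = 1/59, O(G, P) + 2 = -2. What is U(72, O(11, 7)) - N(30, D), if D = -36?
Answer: 11152/59 ≈ 189.02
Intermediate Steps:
O(G, P) = -4 (O(G, P) = -2 - 2 = -4)
U(J, M) = 1/59
U(72, O(11, 7)) - N(30, D) = 1/59 - 1*(-189) = 1/59 + 189 = 11152/59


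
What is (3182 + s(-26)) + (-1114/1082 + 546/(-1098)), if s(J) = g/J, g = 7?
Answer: 8186092963/2574078 ≈ 3180.2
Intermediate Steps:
s(J) = 7/J
(3182 + s(-26)) + (-1114/1082 + 546/(-1098)) = (3182 + 7/(-26)) + (-1114/1082 + 546/(-1098)) = (3182 + 7*(-1/26)) + (-1114*1/1082 + 546*(-1/1098)) = (3182 - 7/26) + (-557/541 - 91/183) = 82725/26 - 151162/99003 = 8186092963/2574078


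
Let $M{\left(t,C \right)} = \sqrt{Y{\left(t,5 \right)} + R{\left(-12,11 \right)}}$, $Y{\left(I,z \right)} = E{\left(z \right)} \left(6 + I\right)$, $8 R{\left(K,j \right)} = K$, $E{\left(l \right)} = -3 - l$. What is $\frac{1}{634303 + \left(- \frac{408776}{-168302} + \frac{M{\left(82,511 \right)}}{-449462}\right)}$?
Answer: $\frac{1814817449986230904428544408}{1151148560851475341127926308268539} + \frac{3182816072199062 i \sqrt{2822}}{1151148560851475341127926308268539} \approx 1.5765 \cdot 10^{-6} + 1.4688 \cdot 10^{-16} i$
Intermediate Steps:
$R{\left(K,j \right)} = \frac{K}{8}$
$Y{\left(I,z \right)} = \left(-3 - z\right) \left(6 + I\right)$
$M{\left(t,C \right)} = \sqrt{- \frac{99}{2} - 8 t}$ ($M{\left(t,C \right)} = \sqrt{- \left(3 + 5\right) \left(6 + t\right) + \frac{1}{8} \left(-12\right)} = \sqrt{\left(-1\right) 8 \left(6 + t\right) - \frac{3}{2}} = \sqrt{\left(-48 - 8 t\right) - \frac{3}{2}} = \sqrt{- \frac{99}{2} - 8 t}$)
$\frac{1}{634303 + \left(- \frac{408776}{-168302} + \frac{M{\left(82,511 \right)}}{-449462}\right)} = \frac{1}{634303 + \left(- \frac{408776}{-168302} + \frac{\frac{1}{2} \sqrt{-198 - 2624}}{-449462}\right)} = \frac{1}{634303 + \left(\left(-408776\right) \left(- \frac{1}{168302}\right) + \frac{\sqrt{-198 - 2624}}{2} \left(- \frac{1}{449462}\right)\right)} = \frac{1}{634303 + \left(\frac{204388}{84151} + \frac{\sqrt{-2822}}{2} \left(- \frac{1}{449462}\right)\right)} = \frac{1}{634303 + \left(\frac{204388}{84151} + \frac{i \sqrt{2822}}{2} \left(- \frac{1}{449462}\right)\right)} = \frac{1}{634303 + \left(\frac{204388}{84151} - \frac{i \sqrt{2822}}{898924}\right)} = \frac{1}{\frac{53377436141}{84151} - \frac{i \sqrt{2822}}{898924}}$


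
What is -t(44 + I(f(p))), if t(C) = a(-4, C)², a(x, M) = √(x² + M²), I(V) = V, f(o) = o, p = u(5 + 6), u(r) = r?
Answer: -3041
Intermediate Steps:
p = 11 (p = 5 + 6 = 11)
a(x, M) = √(M² + x²)
t(C) = 16 + C² (t(C) = (√(C² + (-4)²))² = (√(C² + 16))² = (√(16 + C²))² = 16 + C²)
-t(44 + I(f(p))) = -(16 + (44 + 11)²) = -(16 + 55²) = -(16 + 3025) = -1*3041 = -3041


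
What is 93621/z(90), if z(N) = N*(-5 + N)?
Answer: 31207/2550 ≈ 12.238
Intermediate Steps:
93621/z(90) = 93621/((90*(-5 + 90))) = 93621/((90*85)) = 93621/7650 = 93621*(1/7650) = 31207/2550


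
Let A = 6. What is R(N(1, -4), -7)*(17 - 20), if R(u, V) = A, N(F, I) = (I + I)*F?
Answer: -18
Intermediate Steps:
N(F, I) = 2*F*I (N(F, I) = (2*I)*F = 2*F*I)
R(u, V) = 6
R(N(1, -4), -7)*(17 - 20) = 6*(17 - 20) = 6*(-3) = -18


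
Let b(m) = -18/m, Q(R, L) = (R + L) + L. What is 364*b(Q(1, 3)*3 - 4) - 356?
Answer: -12604/17 ≈ -741.41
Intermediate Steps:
Q(R, L) = R + 2*L (Q(R, L) = (L + R) + L = R + 2*L)
364*b(Q(1, 3)*3 - 4) - 356 = 364*(-18/((1 + 2*3)*3 - 4)) - 356 = 364*(-18/((1 + 6)*3 - 4)) - 356 = 364*(-18/(7*3 - 4)) - 356 = 364*(-18/(21 - 4)) - 356 = 364*(-18/17) - 356 = -6552/17 - 356 = -12604/17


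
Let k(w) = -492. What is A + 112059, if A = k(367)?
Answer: 111567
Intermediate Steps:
A = -492
A + 112059 = -492 + 112059 = 111567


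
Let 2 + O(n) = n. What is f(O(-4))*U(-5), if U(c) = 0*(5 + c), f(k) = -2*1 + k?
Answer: 0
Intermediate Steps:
O(n) = -2 + n
f(k) = -2 + k
U(c) = 0
f(O(-4))*U(-5) = (-2 + (-2 - 4))*0 = (-2 - 6)*0 = -8*0 = 0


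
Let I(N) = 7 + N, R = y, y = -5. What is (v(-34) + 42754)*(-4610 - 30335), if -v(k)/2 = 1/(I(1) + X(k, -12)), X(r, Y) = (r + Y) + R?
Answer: -64243726680/43 ≈ -1.4940e+9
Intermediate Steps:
R = -5
X(r, Y) = -5 + Y + r (X(r, Y) = (r + Y) - 5 = (Y + r) - 5 = -5 + Y + r)
v(k) = -2/(-9 + k) (v(k) = -2/((7 + 1) + (-5 - 12 + k)) = -2/(8 + (-17 + k)) = -2/(-9 + k))
(v(-34) + 42754)*(-4610 - 30335) = (2/(9 - 1*(-34)) + 42754)*(-4610 - 30335) = (2/(9 + 34) + 42754)*(-34945) = (2/43 + 42754)*(-34945) = (1838424/43)*(-34945) = -64243726680/43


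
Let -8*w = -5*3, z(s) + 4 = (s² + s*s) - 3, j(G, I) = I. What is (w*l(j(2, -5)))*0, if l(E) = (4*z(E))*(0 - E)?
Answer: 0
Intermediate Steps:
z(s) = -7 + 2*s² (z(s) = -4 + ((s² + s*s) - 3) = -4 + ((s² + s²) - 3) = -4 + (2*s² - 3) = -4 + (-3 + 2*s²) = -7 + 2*s²)
w = 15/8 (w = -(-5)*3/8 = -⅛*(-15) = 15/8 ≈ 1.8750)
l(E) = -E*(-28 + 8*E²) (l(E) = (4*(-7 + 2*E²))*(0 - E) = (-28 + 8*E²)*(-E) = -E*(-28 + 8*E²))
(w*l(j(2, -5)))*0 = (15*(-8*(-5)³ + 28*(-5))/8)*0 = (15*(-8*(-125) - 140)/8)*0 = (15*(1000 - 140)/8)*0 = ((15/8)*860)*0 = (3225/2)*0 = 0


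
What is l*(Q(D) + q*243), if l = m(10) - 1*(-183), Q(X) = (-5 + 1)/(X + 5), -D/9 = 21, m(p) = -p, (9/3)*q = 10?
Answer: 6446153/46 ≈ 1.4013e+5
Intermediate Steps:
q = 10/3 (q = (⅓)*10 = 10/3 ≈ 3.3333)
D = -189 (D = -9*21 = -189)
Q(X) = -4/(5 + X)
l = 173 (l = -1*10 - 1*(-183) = -10 + 183 = 173)
l*(Q(D) + q*243) = 173*(-4/(5 - 189) + (10/3)*243) = 173*(-4/(-184) + 810) = 173*(-4*(-1/184) + 810) = 173*(1/46 + 810) = 173*(37261/46) = 6446153/46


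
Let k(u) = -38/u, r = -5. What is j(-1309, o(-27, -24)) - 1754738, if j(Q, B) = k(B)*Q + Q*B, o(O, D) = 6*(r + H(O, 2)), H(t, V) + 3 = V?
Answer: -30761923/18 ≈ -1.7090e+6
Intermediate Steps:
H(t, V) = -3 + V
o(O, D) = -36 (o(O, D) = 6*(-5 + (-3 + 2)) = 6*(-5 - 1) = 6*(-6) = -36)
j(Q, B) = B*Q - 38*Q/B (j(Q, B) = (-38/B)*Q + Q*B = -38*Q/B + B*Q = B*Q - 38*Q/B)
j(-1309, o(-27, -24)) - 1754738 = -1309*(-38 + (-36)²)/(-36) - 1754738 = -1309*(-1/36)*(-38 + 1296) - 1754738 = -1309*(-1/36)*1258 - 1754738 = 823361/18 - 1754738 = -30761923/18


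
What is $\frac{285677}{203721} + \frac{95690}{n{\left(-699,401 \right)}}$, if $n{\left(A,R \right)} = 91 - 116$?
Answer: $- \frac{556769159}{145515} \approx -3826.2$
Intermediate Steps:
$n{\left(A,R \right)} = -25$ ($n{\left(A,R \right)} = 91 - 116 = -25$)
$\frac{285677}{203721} + \frac{95690}{n{\left(-699,401 \right)}} = \frac{285677}{203721} + \frac{95690}{-25} = 285677 \cdot \frac{1}{203721} + 95690 \left(- \frac{1}{25}\right) = \frac{40811}{29103} - \frac{19138}{5} = - \frac{556769159}{145515}$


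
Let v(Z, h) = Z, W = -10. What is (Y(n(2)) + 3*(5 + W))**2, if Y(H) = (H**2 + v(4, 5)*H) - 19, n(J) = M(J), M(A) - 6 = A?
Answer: 3844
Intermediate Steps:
M(A) = 6 + A
n(J) = 6 + J
Y(H) = -19 + H**2 + 4*H (Y(H) = (H**2 + 4*H) - 19 = -19 + H**2 + 4*H)
(Y(n(2)) + 3*(5 + W))**2 = ((-19 + (6 + 2)**2 + 4*(6 + 2)) + 3*(5 - 10))**2 = ((-19 + 8**2 + 4*8) + 3*(-5))**2 = ((-19 + 64 + 32) - 15)**2 = (77 - 15)**2 = 62**2 = 3844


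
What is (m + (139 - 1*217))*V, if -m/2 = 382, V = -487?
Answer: 410054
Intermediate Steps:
m = -764 (m = -2*382 = -764)
(m + (139 - 1*217))*V = (-764 + (139 - 1*217))*(-487) = (-764 + (139 - 217))*(-487) = (-764 - 78)*(-487) = -842*(-487) = 410054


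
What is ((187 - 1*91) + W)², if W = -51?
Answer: 2025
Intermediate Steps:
((187 - 1*91) + W)² = ((187 - 1*91) - 51)² = ((187 - 91) - 51)² = (96 - 51)² = 45² = 2025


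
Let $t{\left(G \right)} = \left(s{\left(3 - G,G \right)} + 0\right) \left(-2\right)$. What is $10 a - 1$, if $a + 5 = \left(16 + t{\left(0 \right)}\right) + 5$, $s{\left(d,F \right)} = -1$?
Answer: $179$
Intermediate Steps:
$t{\left(G \right)} = 2$ ($t{\left(G \right)} = \left(-1 + 0\right) \left(-2\right) = \left(-1\right) \left(-2\right) = 2$)
$a = 18$ ($a = -5 + \left(\left(16 + 2\right) + 5\right) = -5 + \left(18 + 5\right) = -5 + 23 = 18$)
$10 a - 1 = 10 \cdot 18 - 1 = 180 - 1 = 179$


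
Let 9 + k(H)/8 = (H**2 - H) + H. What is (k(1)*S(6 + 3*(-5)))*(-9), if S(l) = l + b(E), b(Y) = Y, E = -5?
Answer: -8064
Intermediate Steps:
k(H) = -72 + 8*H**2 (k(H) = -72 + 8*((H**2 - H) + H) = -72 + 8*H**2)
S(l) = -5 + l (S(l) = l - 5 = -5 + l)
(k(1)*S(6 + 3*(-5)))*(-9) = ((-72 + 8*1**2)*(-5 + (6 + 3*(-5))))*(-9) = ((-72 + 8*1)*(-5 + (6 - 15)))*(-9) = ((-72 + 8)*(-5 - 9))*(-9) = -64*(-14)*(-9) = 896*(-9) = -8064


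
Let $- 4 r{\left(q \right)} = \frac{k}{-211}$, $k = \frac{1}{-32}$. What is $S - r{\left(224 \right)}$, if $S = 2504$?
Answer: $\frac{67628033}{27008} \approx 2504.0$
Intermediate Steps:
$k = - \frac{1}{32} \approx -0.03125$
$r{\left(q \right)} = - \frac{1}{27008}$ ($r{\left(q \right)} = - \frac{\left(- \frac{1}{32}\right) \frac{1}{-211}}{4} = - \frac{\left(- \frac{1}{32}\right) \left(- \frac{1}{211}\right)}{4} = \left(- \frac{1}{4}\right) \frac{1}{6752} = - \frac{1}{27008}$)
$S - r{\left(224 \right)} = 2504 - - \frac{1}{27008} = 2504 + \frac{1}{27008} = \frac{67628033}{27008}$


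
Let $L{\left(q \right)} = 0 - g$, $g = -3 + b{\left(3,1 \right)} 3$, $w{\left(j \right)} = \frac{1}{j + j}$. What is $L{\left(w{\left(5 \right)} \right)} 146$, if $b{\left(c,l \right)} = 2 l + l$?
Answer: $-876$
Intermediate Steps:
$b{\left(c,l \right)} = 3 l$
$w{\left(j \right)} = \frac{1}{2 j}$
$g = 6$ ($g = -3 + 3 \cdot 1 \cdot 3 = -3 + 3 \cdot 3 = -3 + 9 = 6$)
$L{\left(q \right)} = -6$ ($L{\left(q \right)} = 0 - 6 = -6$)
$L{\left(w{\left(5 \right)} \right)} 146 = \left(-6\right) 146 = -876$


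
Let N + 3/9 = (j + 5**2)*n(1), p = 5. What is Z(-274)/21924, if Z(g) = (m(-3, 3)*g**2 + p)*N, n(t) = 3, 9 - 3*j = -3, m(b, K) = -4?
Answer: -19519435/16443 ≈ -1187.1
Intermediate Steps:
j = 4 (j = 3 - 1/3*(-3) = 3 + 1 = 4)
N = 260/3 (N = -1/3 + (4 + 5**2)*3 = -1/3 + (4 + 25)*3 = -1/3 + 29*3 = -1/3 + 87 = 260/3 ≈ 86.667)
Z(g) = 1300/3 - 1040*g**2/3 (Z(g) = (-4*g**2 + 5)*(260/3) = (5 - 4*g**2)*(260/3) = 1300/3 - 1040*g**2/3)
Z(-274)/21924 = (1300/3 - 1040/3*(-274)**2)/21924 = (1300/3 - 1040/3*75076)*(1/21924) = (1300/3 - 78079040/3)*(1/21924) = -78077740/3*1/21924 = -19519435/16443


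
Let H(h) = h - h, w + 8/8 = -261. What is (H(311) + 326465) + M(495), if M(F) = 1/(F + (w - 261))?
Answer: 9141019/28 ≈ 3.2647e+5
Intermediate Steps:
w = -262 (w = -1 - 261 = -262)
H(h) = 0
M(F) = 1/(-523 + F) (M(F) = 1/(F + (-262 - 261)) = 1/(F - 523) = 1/(-523 + F))
(H(311) + 326465) + M(495) = (0 + 326465) + 1/(-523 + 495) = 326465 + 1/(-28) = 326465 - 1/28 = 9141019/28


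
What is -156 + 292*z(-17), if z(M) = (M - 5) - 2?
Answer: -7164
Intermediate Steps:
z(M) = -7 + M (z(M) = (-5 + M) - 2 = -7 + M)
-156 + 292*z(-17) = -156 + 292*(-7 - 17) = -156 + 292*(-24) = -156 - 7008 = -7164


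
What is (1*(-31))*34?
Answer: -1054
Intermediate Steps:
(1*(-31))*34 = -31*34 = -1054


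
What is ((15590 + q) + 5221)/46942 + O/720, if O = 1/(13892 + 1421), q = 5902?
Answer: 147260244311/258776224560 ≈ 0.56906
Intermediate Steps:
O = 1/15313 ≈ 6.5304e-5
((15590 + q) + 5221)/46942 + O/720 = ((15590 + 5902) + 5221)/46942 + (1/15313)/720 = (21492 + 5221)*(1/46942) + (1/15313)*(1/720) = 26713*(1/46942) + 1/11025360 = 26713/46942 + 1/11025360 = 147260244311/258776224560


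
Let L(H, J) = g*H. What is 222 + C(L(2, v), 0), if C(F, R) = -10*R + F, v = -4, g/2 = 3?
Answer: 234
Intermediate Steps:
g = 6 (g = 2*3 = 6)
L(H, J) = 6*H
C(F, R) = F - 10*R
222 + C(L(2, v), 0) = 222 + (6*2 - 10*0) = 222 + (12 + 0) = 222 + 12 = 234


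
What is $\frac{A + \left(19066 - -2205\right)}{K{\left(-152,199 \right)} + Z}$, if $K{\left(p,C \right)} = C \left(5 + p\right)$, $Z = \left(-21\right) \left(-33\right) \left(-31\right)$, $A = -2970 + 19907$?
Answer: $- \frac{796}{1057} \approx -0.75307$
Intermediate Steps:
$A = 16937$
$Z = -21483$ ($Z = 693 \left(-31\right) = -21483$)
$\frac{A + \left(19066 - -2205\right)}{K{\left(-152,199 \right)} + Z} = \frac{16937 + \left(19066 - -2205\right)}{199 \left(5 - 152\right) - 21483} = \frac{16937 + \left(19066 + 2205\right)}{199 \left(-147\right) - 21483} = \frac{16937 + 21271}{-29253 - 21483} = \frac{38208}{-50736} = 38208 \left(- \frac{1}{50736}\right) = - \frac{796}{1057}$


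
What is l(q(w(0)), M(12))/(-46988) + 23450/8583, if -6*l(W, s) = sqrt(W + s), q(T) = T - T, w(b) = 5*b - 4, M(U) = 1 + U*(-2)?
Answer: 23450/8583 + I*sqrt(23)/281928 ≈ 2.7321 + 1.7011e-5*I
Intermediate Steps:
M(U) = 1 - 2*U
w(b) = -4 + 5*b
q(T) = 0
l(W, s) = -sqrt(W + s)/6
l(q(w(0)), M(12))/(-46988) + 23450/8583 = -sqrt(0 + (1 - 2*12))/6/(-46988) + 23450/8583 = -sqrt(0 + (1 - 24))/6*(-1/46988) + 23450*(1/8583) = -sqrt(0 - 23)/6*(-1/46988) + 23450/8583 = -I*sqrt(23)/6*(-1/46988) + 23450/8583 = I*sqrt(23)/281928 + 23450/8583 = 23450/8583 + I*sqrt(23)/281928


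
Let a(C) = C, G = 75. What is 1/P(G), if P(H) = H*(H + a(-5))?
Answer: 1/5250 ≈ 0.00019048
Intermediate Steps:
P(H) = H*(-5 + H) (P(H) = H*(H - 5) = H*(-5 + H))
1/P(G) = 1/(75*(-5 + 75)) = 1/(75*70) = 1/5250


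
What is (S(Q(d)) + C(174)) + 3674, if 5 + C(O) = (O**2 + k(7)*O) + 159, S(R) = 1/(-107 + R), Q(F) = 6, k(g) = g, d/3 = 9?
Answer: 3567521/101 ≈ 35322.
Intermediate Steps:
d = 27 (d = 3*9 = 27)
C(O) = 154 + O**2 + 7*O (C(O) = -5 + ((O**2 + 7*O) + 159) = -5 + (159 + O**2 + 7*O) = 154 + O**2 + 7*O)
(S(Q(d)) + C(174)) + 3674 = (1/(-107 + 6) + (154 + 174**2 + 7*174)) + 3674 = (1/(-101) + (154 + 30276 + 1218)) + 3674 = (-1/101 + 31648) + 3674 = 3196447/101 + 3674 = 3567521/101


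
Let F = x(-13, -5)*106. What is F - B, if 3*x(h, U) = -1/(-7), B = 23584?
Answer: -495158/21 ≈ -23579.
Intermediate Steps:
x(h, U) = 1/21 (x(h, U) = (-1/(-7))/3 = (-1*(-1/7))/3 = (1/3)*(1/7) = 1/21)
F = 106/21 (F = (1/21)*106 = 106/21 ≈ 5.0476)
F - B = 106/21 - 1*23584 = 106/21 - 23584 = -495158/21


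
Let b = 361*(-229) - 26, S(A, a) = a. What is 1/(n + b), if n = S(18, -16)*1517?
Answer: -1/106967 ≈ -9.3487e-6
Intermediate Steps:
n = -24272 (n = -16*1517 = -24272)
b = -82695 (b = -82669 - 26 = -82695)
1/(n + b) = 1/(-24272 - 82695) = 1/(-106967) = -1/106967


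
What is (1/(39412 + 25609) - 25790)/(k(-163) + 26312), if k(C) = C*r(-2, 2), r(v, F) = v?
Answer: -1676891589/1732029398 ≈ -0.96817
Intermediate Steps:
k(C) = -2*C (k(C) = C*(-2) = -2*C)
(1/(39412 + 25609) - 25790)/(k(-163) + 26312) = (1/(39412 + 25609) - 25790)/(-2*(-163) + 26312) = (1/65021 - 25790)/(326 + 26312) = (1/65021 - 25790)/26638 = -1676891589/65021*1/26638 = -1676891589/1732029398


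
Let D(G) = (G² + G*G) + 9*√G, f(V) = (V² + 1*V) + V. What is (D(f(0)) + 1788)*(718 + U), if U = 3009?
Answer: 6663876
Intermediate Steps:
f(V) = V² + 2*V (f(V) = (V² + V) + V = (V + V²) + V = V² + 2*V)
D(G) = 2*G² + 9*√G (D(G) = (G² + G²) + 9*√G = 2*G² + 9*√G)
(D(f(0)) + 1788)*(718 + U) = ((2*(0*(2 + 0))² + 9*√(0*(2 + 0))) + 1788)*(718 + 3009) = ((2*(0*2)² + 9*√(0*2)) + 1788)*3727 = ((2*0² + 9*√0) + 1788)*3727 = ((2*0 + 9*0) + 1788)*3727 = ((0 + 0) + 1788)*3727 = (0 + 1788)*3727 = 1788*3727 = 6663876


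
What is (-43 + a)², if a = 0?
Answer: 1849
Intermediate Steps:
(-43 + a)² = (-43 + 0)² = (-43)² = 1849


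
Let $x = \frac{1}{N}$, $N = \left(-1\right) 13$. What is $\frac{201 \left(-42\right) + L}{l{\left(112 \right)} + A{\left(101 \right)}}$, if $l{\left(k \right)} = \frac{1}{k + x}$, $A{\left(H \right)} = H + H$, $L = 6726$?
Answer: $- \frac{2496780}{293923} \approx -8.4947$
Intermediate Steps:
$N = -13$
$A{\left(H \right)} = 2 H$
$x = - \frac{1}{13}$ ($x = \frac{1}{-13} = - \frac{1}{13} \approx -0.076923$)
$l{\left(k \right)} = \frac{1}{- \frac{1}{13} + k}$ ($l{\left(k \right)} = \frac{1}{k - \frac{1}{13}} = \frac{1}{- \frac{1}{13} + k}$)
$\frac{201 \left(-42\right) + L}{l{\left(112 \right)} + A{\left(101 \right)}} = \frac{201 \left(-42\right) + 6726}{\frac{13}{-1 + 13 \cdot 112} + 2 \cdot 101} = \frac{-8442 + 6726}{\frac{13}{-1 + 1456} + 202} = - \frac{1716}{\frac{13}{1455} + 202} = - \frac{1716}{\frac{293923}{1455}} = \left(-1716\right) \frac{1455}{293923} = - \frac{2496780}{293923}$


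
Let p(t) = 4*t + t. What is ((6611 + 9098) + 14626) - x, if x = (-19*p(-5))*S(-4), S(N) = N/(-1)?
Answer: 28435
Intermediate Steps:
S(N) = -N (S(N) = N*(-1) = -N)
p(t) = 5*t
x = 1900 (x = (-95*(-5))*(-1*(-4)) = -19*(-25)*4 = 475*4 = 1900)
((6611 + 9098) + 14626) - x = ((6611 + 9098) + 14626) - 1*1900 = (15709 + 14626) - 1900 = 30335 - 1900 = 28435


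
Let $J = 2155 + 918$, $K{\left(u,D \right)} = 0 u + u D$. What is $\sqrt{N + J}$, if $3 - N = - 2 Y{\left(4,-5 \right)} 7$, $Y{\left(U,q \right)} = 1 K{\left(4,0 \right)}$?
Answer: $2 \sqrt{769} \approx 55.462$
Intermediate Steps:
$K{\left(u,D \right)} = D u$ ($K{\left(u,D \right)} = 0 + D u = D u$)
$Y{\left(U,q \right)} = 0$ ($Y{\left(U,q \right)} = 1 \cdot 0 \cdot 4 = 1 \cdot 0 = 0$)
$J = 3073$
$N = 3$ ($N = 3 - \left(-2\right) 0 \cdot 7 = 3 - 0 \cdot 7 = 3 - 0 = 3 + 0 = 3$)
$\sqrt{N + J} = \sqrt{3 + 3073} = \sqrt{3076} = 2 \sqrt{769}$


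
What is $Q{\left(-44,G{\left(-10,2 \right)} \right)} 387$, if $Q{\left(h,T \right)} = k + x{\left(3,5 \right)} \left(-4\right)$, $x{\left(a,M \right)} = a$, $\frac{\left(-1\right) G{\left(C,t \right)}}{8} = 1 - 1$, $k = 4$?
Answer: $-3096$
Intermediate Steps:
$G{\left(C,t \right)} = 0$ ($G{\left(C,t \right)} = - 8 \left(1 - 1\right) = \left(-8\right) 0 = 0$)
$Q{\left(h,T \right)} = -8$ ($Q{\left(h,T \right)} = 4 + 3 \left(-4\right) = 4 - 12 = -8$)
$Q{\left(-44,G{\left(-10,2 \right)} \right)} 387 = \left(-8\right) 387 = -3096$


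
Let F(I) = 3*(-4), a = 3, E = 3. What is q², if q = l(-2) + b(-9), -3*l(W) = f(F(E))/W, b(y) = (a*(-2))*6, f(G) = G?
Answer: 1444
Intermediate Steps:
F(I) = -12
b(y) = -36 (b(y) = (3*(-2))*6 = -6*6 = -36)
l(W) = 4/W (l(W) = -(-4)/W = 4/W)
q = -38 (q = 4/(-2) - 36 = 4*(-½) - 36 = -2 - 36 = -38)
q² = (-38)² = 1444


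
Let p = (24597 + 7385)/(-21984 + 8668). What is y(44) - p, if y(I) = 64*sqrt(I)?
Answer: 15991/6658 + 128*sqrt(11) ≈ 426.93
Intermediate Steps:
p = -15991/6658 (p = 31982/(-13316) = 31982*(-1/13316) = -15991/6658 ≈ -2.4018)
y(44) - p = 64*sqrt(44) - 1*(-15991/6658) = 64*(2*sqrt(11)) + 15991/6658 = 128*sqrt(11) + 15991/6658 = 15991/6658 + 128*sqrt(11)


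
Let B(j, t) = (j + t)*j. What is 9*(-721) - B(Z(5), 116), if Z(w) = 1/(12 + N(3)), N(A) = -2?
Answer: -650061/100 ≈ -6500.6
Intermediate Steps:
Z(w) = ⅒ (Z(w) = 1/(12 - 2) = 1/10 = ⅒)
B(j, t) = j*(j + t)
9*(-721) - B(Z(5), 116) = 9*(-721) - (⅒ + 116)/10 = -6489 - 1161/(10*10) = -6489 - 1*1161/100 = -6489 - 1161/100 = -650061/100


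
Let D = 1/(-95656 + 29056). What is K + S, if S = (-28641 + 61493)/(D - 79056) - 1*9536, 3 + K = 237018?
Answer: 1197704228562679/5265129601 ≈ 2.2748e+5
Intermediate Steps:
D = -1/66600 (D = 1/(-66600) = -1/66600 ≈ -1.5015e-5)
K = 237015 (K = -3 + 237018 = 237015)
S = -50210463818336/5265129601 (S = (-28641 + 61493)/(-1/66600 - 79056) - 1*9536 = 32852/(-5265129601/66600) - 9536 = 32852*(-66600/5265129601) - 9536 = -2187943200/5265129601 - 9536 = -50210463818336/5265129601 ≈ -9536.4)
K + S = 237015 - 50210463818336/5265129601 = 1197704228562679/5265129601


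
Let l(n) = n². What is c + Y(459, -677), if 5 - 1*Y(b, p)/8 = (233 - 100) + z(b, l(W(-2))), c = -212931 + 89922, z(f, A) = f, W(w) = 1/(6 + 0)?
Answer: -127705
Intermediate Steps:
W(w) = ⅙ (W(w) = 1/6 = ⅙)
c = -123009
Y(b, p) = -1024 - 8*b (Y(b, p) = 40 - 8*((233 - 100) + b) = 40 - 8*(133 + b) = 40 + (-1064 - 8*b) = -1024 - 8*b)
c + Y(459, -677) = -123009 + (-1024 - 8*459) = -123009 + (-1024 - 3672) = -123009 - 4696 = -127705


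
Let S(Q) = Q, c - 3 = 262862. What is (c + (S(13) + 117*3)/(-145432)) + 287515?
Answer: 2858673707/5194 ≈ 5.5038e+5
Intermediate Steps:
c = 262865 (c = 3 + 262862 = 262865)
(c + (S(13) + 117*3)/(-145432)) + 287515 = (262865 + (13 + 117*3)/(-145432)) + 287515 = (262865 + (13 + 351)*(-1/145432)) + 287515 = (262865 + 364*(-1/145432)) + 287515 = (262865 - 13/5194) + 287515 = 1365320797/5194 + 287515 = 2858673707/5194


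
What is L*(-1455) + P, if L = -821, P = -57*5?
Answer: 1194270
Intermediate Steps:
P = -285
L*(-1455) + P = -821*(-1455) - 285 = 1194555 - 285 = 1194270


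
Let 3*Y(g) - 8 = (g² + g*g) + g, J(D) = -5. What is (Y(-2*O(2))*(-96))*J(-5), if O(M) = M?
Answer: 5760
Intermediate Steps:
Y(g) = 8/3 + g/3 + 2*g²/3 (Y(g) = 8/3 + ((g² + g*g) + g)/3 = 8/3 + ((g² + g²) + g)/3 = 8/3 + (2*g² + g)/3 = 8/3 + (g + 2*g²)/3 = 8/3 + (g/3 + 2*g²/3) = 8/3 + g/3 + 2*g²/3)
(Y(-2*O(2))*(-96))*J(-5) = ((8/3 + (-2*2)/3 + 2*(-2*2)²/3)*(-96))*(-5) = ((8/3 + (⅓)*(-4) + (⅔)*(-4)²)*(-96))*(-5) = ((8/3 - 4/3 + (⅔)*16)*(-96))*(-5) = ((8/3 - 4/3 + 32/3)*(-96))*(-5) = (12*(-96))*(-5) = -1152*(-5) = 5760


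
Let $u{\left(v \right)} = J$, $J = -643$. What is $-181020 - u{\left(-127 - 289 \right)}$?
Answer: $-180377$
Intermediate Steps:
$u{\left(v \right)} = -643$
$-181020 - u{\left(-127 - 289 \right)} = -181020 - -643 = -181020 + 643 = -180377$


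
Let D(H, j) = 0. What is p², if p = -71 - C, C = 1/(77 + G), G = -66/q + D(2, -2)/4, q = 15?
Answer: 664505284/131769 ≈ 5043.0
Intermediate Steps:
G = -22/5 (G = -66/15 + 0/4 = -66*1/15 + 0*(¼) = -22/5 + 0 = -22/5 ≈ -4.4000)
C = 5/363 (C = 1/(77 - 22/5) = 1/(363/5) = 5/363 ≈ 0.013774)
p = -25778/363 (p = -71 - 1*5/363 = -71 - 5/363 = -25778/363 ≈ -71.014)
p² = (-25778/363)² = 664505284/131769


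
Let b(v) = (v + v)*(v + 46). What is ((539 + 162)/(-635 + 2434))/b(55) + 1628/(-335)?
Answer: -6507684417/1339121630 ≈ -4.8597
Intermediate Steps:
b(v) = 2*v*(46 + v) (b(v) = (2*v)*(46 + v) = 2*v*(46 + v))
((539 + 162)/(-635 + 2434))/b(55) + 1628/(-335) = ((539 + 162)/(-635 + 2434))/((2*55*(46 + 55))) + 1628/(-335) = (701/1799)/((2*55*101)) + 1628*(-1/335) = (701*(1/1799))/11110 - 1628/335 = (701/1799)*(1/11110) - 1628/335 = 701/19986890 - 1628/335 = -6507684417/1339121630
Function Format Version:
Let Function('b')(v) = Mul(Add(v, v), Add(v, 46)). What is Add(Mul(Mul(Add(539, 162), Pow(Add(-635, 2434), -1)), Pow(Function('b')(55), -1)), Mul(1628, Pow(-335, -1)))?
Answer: Rational(-6507684417, 1339121630) ≈ -4.8597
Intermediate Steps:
Function('b')(v) = Mul(2, v, Add(46, v)) (Function('b')(v) = Mul(Mul(2, v), Add(46, v)) = Mul(2, v, Add(46, v)))
Add(Mul(Mul(Add(539, 162), Pow(Add(-635, 2434), -1)), Pow(Function('b')(55), -1)), Mul(1628, Pow(-335, -1))) = Add(Mul(Mul(Add(539, 162), Pow(Add(-635, 2434), -1)), Pow(Mul(2, 55, Add(46, 55)), -1)), Mul(1628, Pow(-335, -1))) = Add(Mul(Mul(701, Pow(1799, -1)), Pow(Mul(2, 55, 101), -1)), Mul(1628, Rational(-1, 335))) = Add(Mul(Mul(701, Rational(1, 1799)), Pow(11110, -1)), Rational(-1628, 335)) = Add(Mul(Rational(701, 1799), Rational(1, 11110)), Rational(-1628, 335)) = Add(Rational(701, 19986890), Rational(-1628, 335)) = Rational(-6507684417, 1339121630)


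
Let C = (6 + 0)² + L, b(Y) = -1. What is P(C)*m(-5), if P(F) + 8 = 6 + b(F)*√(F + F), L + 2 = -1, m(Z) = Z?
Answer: 10 + 5*√66 ≈ 50.620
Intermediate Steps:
L = -3 (L = -2 - 1 = -3)
C = 33 (C = (6 + 0)² - 3 = 6² - 3 = 36 - 3 = 33)
P(F) = -2 - √2*√F (P(F) = -8 + (6 - √(F + F)) = -8 + (6 - √(2*F)) = -8 + (6 - √2*√F) = -2 - √2*√F)
P(C)*m(-5) = (-2 - √2*√33)*(-5) = (-2 - √66)*(-5) = 10 + 5*√66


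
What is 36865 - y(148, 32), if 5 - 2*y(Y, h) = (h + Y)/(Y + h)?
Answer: 36863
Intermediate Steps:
y(Y, h) = 2 (y(Y, h) = 5/2 - (h + Y)/(2*(Y + h)) = 5/2 - (Y + h)/(2*(Y + h)) = 5/2 - 1/2*1 = 5/2 - 1/2 = 2)
36865 - y(148, 32) = 36865 - 1*2 = 36865 - 2 = 36863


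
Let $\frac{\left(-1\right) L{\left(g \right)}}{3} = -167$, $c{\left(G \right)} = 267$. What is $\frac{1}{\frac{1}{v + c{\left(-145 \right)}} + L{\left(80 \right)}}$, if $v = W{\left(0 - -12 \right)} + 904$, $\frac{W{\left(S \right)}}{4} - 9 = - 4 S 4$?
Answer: $\frac{439}{219940} \approx 0.001996$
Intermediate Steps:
$L{\left(g \right)} = 501$ ($L{\left(g \right)} = \left(-3\right) \left(-167\right) = 501$)
$W{\left(S \right)} = 36 - 64 S$ ($W{\left(S \right)} = 36 + 4 - 4 S 4 = 36 + 4 \left(- 16 S\right) = 36 - 64 S$)
$v = 172$ ($v = \left(36 - 64 \left(0 - -12\right)\right) + 904 = \left(36 - 64 \left(0 + 12\right)\right) + 904 = \left(36 - 768\right) + 904 = -732 + 904 = 172$)
$\frac{1}{\frac{1}{v + c{\left(-145 \right)}} + L{\left(80 \right)}} = \frac{1}{\frac{1}{172 + 267} + 501} = \frac{1}{\frac{1}{439} + 501} = \frac{1}{\frac{219940}{439}} = \frac{439}{219940}$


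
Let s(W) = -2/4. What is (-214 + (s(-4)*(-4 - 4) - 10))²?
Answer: 48400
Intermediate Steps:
s(W) = -½ (s(W) = -2*¼ = -½)
(-214 + (s(-4)*(-4 - 4) - 10))² = (-214 + (-(-4 - 4)/2 - 10))² = (-214 + (-½*(-8) - 10))² = (-214 + (4 - 10))² = (-214 - 6)² = (-220)² = 48400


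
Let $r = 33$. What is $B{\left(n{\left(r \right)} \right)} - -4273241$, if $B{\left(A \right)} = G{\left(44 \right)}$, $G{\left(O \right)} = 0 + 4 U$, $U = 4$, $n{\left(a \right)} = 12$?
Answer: $4273257$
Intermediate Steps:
$G{\left(O \right)} = 16$ ($G{\left(O \right)} = 0 + 4 \cdot 4 = 0 + 16 = 16$)
$B{\left(A \right)} = 16$
$B{\left(n{\left(r \right)} \right)} - -4273241 = 16 - -4273241 = 16 + 4273241 = 4273257$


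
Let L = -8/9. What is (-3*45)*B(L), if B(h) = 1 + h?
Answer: -15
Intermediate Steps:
L = -8/9 (L = -8*1/9 = -8/9 ≈ -0.88889)
(-3*45)*B(L) = (-3*45)*(1 - 8/9) = -135*1/9 = -15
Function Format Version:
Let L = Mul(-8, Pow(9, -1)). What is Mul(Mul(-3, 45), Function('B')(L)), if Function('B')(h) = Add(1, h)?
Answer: -15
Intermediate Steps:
L = Rational(-8, 9) (L = Mul(-8, Rational(1, 9)) = Rational(-8, 9) ≈ -0.88889)
Mul(Mul(-3, 45), Function('B')(L)) = Mul(Mul(-3, 45), Add(1, Rational(-8, 9))) = Mul(-135, Rational(1, 9)) = -15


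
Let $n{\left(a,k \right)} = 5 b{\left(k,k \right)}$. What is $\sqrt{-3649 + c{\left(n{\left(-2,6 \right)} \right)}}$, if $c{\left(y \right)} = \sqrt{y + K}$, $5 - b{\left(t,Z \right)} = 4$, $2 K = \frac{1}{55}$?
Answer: $\frac{\sqrt{-44152900 + 110 \sqrt{60610}}}{110} \approx 60.388 i$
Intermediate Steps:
$K = \frac{1}{110}$ ($K = \frac{1}{2 \cdot 55} = \frac{1}{2} \cdot \frac{1}{55} = \frac{1}{110} \approx 0.0090909$)
$b{\left(t,Z \right)} = 1$ ($b{\left(t,Z \right)} = 5 - 4 = 1$)
$n{\left(a,k \right)} = 5$ ($n{\left(a,k \right)} = 5 \cdot 1 = 5$)
$c{\left(y \right)} = \sqrt{\frac{1}{110} + y}$ ($c{\left(y \right)} = \sqrt{y + \frac{1}{110}} = \sqrt{\frac{1}{110} + y}$)
$\sqrt{-3649 + c{\left(n{\left(-2,6 \right)} \right)}} = \sqrt{-3649 + \frac{\sqrt{110 + 12100 \cdot 5}}{110}} = \sqrt{-3649 + \frac{\sqrt{110 + 60500}}{110}} = \sqrt{-3649 + \frac{\sqrt{60610}}{110}}$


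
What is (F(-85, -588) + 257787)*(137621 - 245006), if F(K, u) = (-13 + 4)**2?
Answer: -27691155180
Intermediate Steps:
F(K, u) = 81 (F(K, u) = (-9)**2 = 81)
(F(-85, -588) + 257787)*(137621 - 245006) = (81 + 257787)*(137621 - 245006) = 257868*(-107385) = -27691155180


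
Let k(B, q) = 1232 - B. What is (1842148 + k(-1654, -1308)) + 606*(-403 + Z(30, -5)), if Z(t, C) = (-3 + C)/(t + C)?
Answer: 40015552/25 ≈ 1.6006e+6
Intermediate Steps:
Z(t, C) = (-3 + C)/(C + t)
(1842148 + k(-1654, -1308)) + 606*(-403 + Z(30, -5)) = (1842148 + (1232 - 1*(-1654))) + 606*(-403 + (-3 - 5)/(-5 + 30)) = (1842148 + (1232 + 1654)) + 606*(-403 - 8/25) = (1842148 + 2886) + 606*(-403 + (1/25)*(-8)) = 1845034 + 606*(-403 - 8/25) = 1845034 + 606*(-10083/25) = 1845034 - 6110298/25 = 40015552/25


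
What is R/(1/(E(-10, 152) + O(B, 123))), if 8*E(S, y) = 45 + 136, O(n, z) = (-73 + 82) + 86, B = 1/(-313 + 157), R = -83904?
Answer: -9869208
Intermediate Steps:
B = -1/156 (B = 1/(-156) = -1/156 ≈ -0.0064103)
O(n, z) = 95 (O(n, z) = 9 + 86 = 95)
E(S, y) = 181/8 (E(S, y) = (45 + 136)/8 = (⅛)*181 = 181/8)
R/(1/(E(-10, 152) + O(B, 123))) = -83904/(1/(181/8 + 95)) = -83904/(1/(941/8)) = -83904/8/941 = -83904*941/8 = -9869208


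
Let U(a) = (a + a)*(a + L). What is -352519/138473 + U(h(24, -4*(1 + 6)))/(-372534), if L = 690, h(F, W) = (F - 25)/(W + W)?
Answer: -205923441748121/80886692112576 ≈ -2.5458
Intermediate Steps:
h(F, W) = (-25 + F)/(2*W) (h(F, W) = (-25 + F)/((2*W)) = (-25 + F)*(1/(2*W)) = (-25 + F)/(2*W))
U(a) = 2*a*(690 + a) (U(a) = (a + a)*(a + 690) = (2*a)*(690 + a) = 2*a*(690 + a))
-352519/138473 + U(h(24, -4*(1 + 6)))/(-372534) = -352519/138473 + (2*((-25 + 24)/(2*((-4*(1 + 6)))))*(690 + (-25 + 24)/(2*((-4*(1 + 6))))))/(-372534) = -352519*1/138473 + (2*((1/2)*(-1)/(-4*7))*(690 + (1/2)*(-1)/(-4*7)))*(-1/372534) = -352519/138473 + (2*((1/2)*(-1)/(-28))*(690 + (1/2)*(-1)/(-28)))*(-1/372534) = -352519/138473 + (2*((1/2)*(-1/28)*(-1))*(690 + (1/2)*(-1/28)*(-1)))*(-1/372534) = -352519/138473 + (2*(1/56)*(690 + 1/56))*(-1/372534) = -352519/138473 + (2*(1/56)*(38641/56))*(-1/372534) = -352519/138473 + (38641/1568)*(-1/372534) = -352519/138473 - 38641/584133312 = -205923441748121/80886692112576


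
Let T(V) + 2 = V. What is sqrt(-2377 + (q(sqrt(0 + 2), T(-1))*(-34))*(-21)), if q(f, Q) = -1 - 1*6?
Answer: 5*I*sqrt(295) ≈ 85.878*I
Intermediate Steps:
T(V) = -2 + V
q(f, Q) = -7 (q(f, Q) = -1 - 6 = -7)
sqrt(-2377 + (q(sqrt(0 + 2), T(-1))*(-34))*(-21)) = sqrt(-2377 - 7*(-34)*(-21)) = sqrt(-2377 + 238*(-21)) = sqrt(-2377 - 4998) = sqrt(-7375) = 5*I*sqrt(295)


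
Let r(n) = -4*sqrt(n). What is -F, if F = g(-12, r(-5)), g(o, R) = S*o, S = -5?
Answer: -60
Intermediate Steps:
g(o, R) = -5*o
F = 60 (F = -5*(-12) = 60)
-F = -1*60 = -60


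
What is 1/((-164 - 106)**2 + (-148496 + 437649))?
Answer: 1/362053 ≈ 2.7620e-6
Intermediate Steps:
1/((-164 - 106)**2 + (-148496 + 437649)) = 1/((-270)**2 + 289153) = 1/(72900 + 289153) = 1/362053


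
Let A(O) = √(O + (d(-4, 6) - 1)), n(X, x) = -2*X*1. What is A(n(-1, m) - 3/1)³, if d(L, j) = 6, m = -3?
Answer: 8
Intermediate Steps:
n(X, x) = -2*X
A(O) = √(5 + O) (A(O) = √(O + (6 - 1)) = √(O + 5) = √(5 + O))
A(n(-1, m) - 3/1)³ = (√(5 + (-2*(-1) - 3/1)))³ = (√(5 + (2 - 3)))³ = (√(5 - 1))³ = (√4)³ = 2³ = 8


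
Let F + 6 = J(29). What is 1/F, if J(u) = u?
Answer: 1/23 ≈ 0.043478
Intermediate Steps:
F = 23 (F = -6 + 29 = 23)
1/F = 1/23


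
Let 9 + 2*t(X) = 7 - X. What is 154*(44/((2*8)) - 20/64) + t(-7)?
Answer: 3023/8 ≈ 377.88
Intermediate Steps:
t(X) = -1 - X/2 (t(X) = -9/2 + (7 - X)/2 = -9/2 + (7/2 - X/2) = -1 - X/2)
154*(44/((2*8)) - 20/64) + t(-7) = 154*(44/((2*8)) - 20/64) + (-1 - 1/2*(-7)) = 154*(44/16 - 20*1/64) + (-1 + 7/2) = 154*(44*(1/16) - 5/16) + 5/2 = 154*(11/4 - 5/16) + 5/2 = 154*(39/16) + 5/2 = 3003/8 + 5/2 = 3023/8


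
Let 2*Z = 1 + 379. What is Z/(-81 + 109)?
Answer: 95/14 ≈ 6.7857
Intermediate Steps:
Z = 190 (Z = (1 + 379)/2 = (½)*380 = 190)
Z/(-81 + 109) = 190/(-81 + 109) = 190/28 = 190*(1/28) = 95/14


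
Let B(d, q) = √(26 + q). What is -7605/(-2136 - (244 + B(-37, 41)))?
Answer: 6033300/1888111 - 2535*√67/1888111 ≈ 3.1844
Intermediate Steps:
-7605/(-2136 - (244 + B(-37, 41))) = -7605/(-2136 - (244 + √(26 + 41))) = -7605/(-2136 - (244 + √67)) = -7605/(-2136 + (-244 - √67)) = -7605/(-2380 - √67)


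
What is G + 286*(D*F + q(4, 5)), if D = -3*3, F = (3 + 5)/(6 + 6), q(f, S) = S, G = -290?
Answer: -576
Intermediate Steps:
F = 2/3 (F = 8/12 = 8*(1/12) = 2/3 ≈ 0.66667)
D = -9
G + 286*(D*F + q(4, 5)) = -290 + 286*(-9*2/3 + 5) = -290 + 286*(-6 + 5) = -290 + 286*(-1) = -290 - 286 = -576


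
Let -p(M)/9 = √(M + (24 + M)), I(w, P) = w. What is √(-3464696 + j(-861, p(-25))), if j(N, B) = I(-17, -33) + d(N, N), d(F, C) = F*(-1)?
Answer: 2*I*√865963 ≈ 1861.1*I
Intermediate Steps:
d(F, C) = -F
p(M) = -9*√(24 + 2*M) (p(M) = -9*√(M + (24 + M)) = -9*√(24 + 2*M))
j(N, B) = -17 - N
√(-3464696 + j(-861, p(-25))) = √(-3464696 + (-17 - 1*(-861))) = √(-3464696 + (-17 + 861)) = √(-3464696 + 844) = √(-3463852) = 2*I*√865963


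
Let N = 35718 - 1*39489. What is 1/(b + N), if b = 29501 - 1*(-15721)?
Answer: 1/41451 ≈ 2.4125e-5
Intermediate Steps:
N = -3771 (N = 35718 - 39489 = -3771)
b = 45222 (b = 29501 + 15721 = 45222)
1/(b + N) = 1/(45222 - 3771) = 1/41451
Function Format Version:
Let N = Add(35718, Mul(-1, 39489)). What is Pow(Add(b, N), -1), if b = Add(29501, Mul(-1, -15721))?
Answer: Rational(1, 41451) ≈ 2.4125e-5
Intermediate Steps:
N = -3771 (N = Add(35718, -39489) = -3771)
b = 45222 (b = Add(29501, 15721) = 45222)
Pow(Add(b, N), -1) = Pow(Add(45222, -3771), -1) = Pow(41451, -1) = Rational(1, 41451)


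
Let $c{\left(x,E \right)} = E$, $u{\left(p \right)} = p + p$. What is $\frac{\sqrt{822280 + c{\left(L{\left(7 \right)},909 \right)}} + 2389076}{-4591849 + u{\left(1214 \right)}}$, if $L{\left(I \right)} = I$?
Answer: $- \frac{2389076}{4589421} - \frac{\sqrt{823189}}{4589421} \approx -0.52076$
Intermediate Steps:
$u{\left(p \right)} = 2 p$
$\frac{\sqrt{822280 + c{\left(L{\left(7 \right)},909 \right)}} + 2389076}{-4591849 + u{\left(1214 \right)}} = \frac{\sqrt{822280 + 909} + 2389076}{-4591849 + 2 \cdot 1214} = \frac{\sqrt{823189} + 2389076}{-4591849 + 2428} = \frac{2389076 + \sqrt{823189}}{-4589421} = \left(2389076 + \sqrt{823189}\right) \left(- \frac{1}{4589421}\right) = - \frac{2389076}{4589421} - \frac{\sqrt{823189}}{4589421}$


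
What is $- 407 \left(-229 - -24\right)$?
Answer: $83435$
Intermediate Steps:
$- 407 \left(-229 - -24\right) = - 407 \left(-229 + 24\right) = \left(-407\right) \left(-205\right) = 83435$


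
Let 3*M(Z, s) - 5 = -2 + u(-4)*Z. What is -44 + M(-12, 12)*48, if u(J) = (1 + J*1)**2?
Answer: -1724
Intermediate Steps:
u(J) = (1 + J)**2
M(Z, s) = 1 + 3*Z (M(Z, s) = 5/3 + (-2 + (1 - 4)**2*Z)/3 = 5/3 + (-2 + (-3)**2*Z)/3 = 5/3 + (-2 + 9*Z)/3 = 5/3 + (-2/3 + 3*Z) = 1 + 3*Z)
-44 + M(-12, 12)*48 = -44 + (1 + 3*(-12))*48 = -44 + (1 - 36)*48 = -44 - 35*48 = -44 - 1680 = -1724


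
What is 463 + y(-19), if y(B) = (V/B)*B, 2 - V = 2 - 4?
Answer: 467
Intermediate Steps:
V = 4 (V = 2 - (2 - 4) = 2 - 1*(-2) = 2 + 2 = 4)
y(B) = 4 (y(B) = (4/B)*B = 4)
463 + y(-19) = 463 + 4 = 467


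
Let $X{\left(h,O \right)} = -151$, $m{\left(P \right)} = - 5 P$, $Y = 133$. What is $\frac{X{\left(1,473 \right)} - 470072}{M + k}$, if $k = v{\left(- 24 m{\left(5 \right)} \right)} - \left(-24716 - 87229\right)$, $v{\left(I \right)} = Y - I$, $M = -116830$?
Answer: $\frac{156741}{1784} \approx 87.859$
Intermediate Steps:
$v{\left(I \right)} = 133 - I$
$k = 111478$ ($k = \left(133 - - 24 \left(\left(-5\right) 5\right)\right) - \left(-24716 - 87229\right) = \left(133 - \left(-24\right) \left(-25\right)\right) - \left(-24716 - 87229\right) = \left(133 - 600\right) - -111945 = \left(133 - 600\right) + 111945 = -467 + 111945 = 111478$)
$\frac{X{\left(1,473 \right)} - 470072}{M + k} = \frac{-151 - 470072}{-116830 + 111478} = - \frac{470223}{-5352} = \left(-470223\right) \left(- \frac{1}{5352}\right) = \frac{156741}{1784}$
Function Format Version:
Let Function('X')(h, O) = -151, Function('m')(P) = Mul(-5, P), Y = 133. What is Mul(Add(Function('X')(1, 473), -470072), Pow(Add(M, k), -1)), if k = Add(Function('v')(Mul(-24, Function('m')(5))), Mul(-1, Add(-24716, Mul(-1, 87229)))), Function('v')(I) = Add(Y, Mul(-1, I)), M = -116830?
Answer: Rational(156741, 1784) ≈ 87.859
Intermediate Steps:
Function('v')(I) = Add(133, Mul(-1, I))
k = 111478 (k = Add(Add(133, Mul(-1, Mul(-24, Mul(-5, 5)))), Mul(-1, Add(-24716, Mul(-1, 87229)))) = Add(Add(133, Mul(-1, Mul(-24, -25))), Mul(-1, Add(-24716, -87229))) = Add(Add(133, Mul(-1, 600)), Mul(-1, -111945)) = Add(Add(133, -600), 111945) = Add(-467, 111945) = 111478)
Mul(Add(Function('X')(1, 473), -470072), Pow(Add(M, k), -1)) = Mul(Add(-151, -470072), Pow(Add(-116830, 111478), -1)) = Mul(-470223, Pow(-5352, -1)) = Mul(-470223, Rational(-1, 5352)) = Rational(156741, 1784)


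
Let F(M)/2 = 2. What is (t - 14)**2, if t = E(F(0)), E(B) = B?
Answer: 100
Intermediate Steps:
F(M) = 4 (F(M) = 2*2 = 4)
t = 4
(t - 14)**2 = (4 - 14)**2 = (-10)**2 = 100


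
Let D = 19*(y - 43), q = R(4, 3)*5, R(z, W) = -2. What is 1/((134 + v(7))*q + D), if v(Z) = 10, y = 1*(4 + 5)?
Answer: -1/2086 ≈ -0.00047939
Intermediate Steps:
y = 9 (y = 1*9 = 9)
q = -10 (q = -2*5 = -10)
D = -646 (D = 19*(9 - 43) = 19*(-34) = -646)
1/((134 + v(7))*q + D) = 1/((134 + 10)*(-10) - 646) = 1/(144*(-10) - 646) = 1/(-1440 - 646) = 1/(-2086) = -1/2086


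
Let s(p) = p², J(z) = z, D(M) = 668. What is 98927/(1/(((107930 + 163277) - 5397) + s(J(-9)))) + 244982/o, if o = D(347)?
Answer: 8785468974129/334 ≈ 2.6304e+10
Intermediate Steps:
o = 668
98927/(1/(((107930 + 163277) - 5397) + s(J(-9)))) + 244982/o = 98927/(1/(((107930 + 163277) - 5397) + (-9)²)) + 244982/668 = 98927/(1/((271207 - 5397) + 81)) + 244982*(1/668) = 98927/(1/(265810 + 81)) + 122491/334 = 98927/(1/265891) + 122491/334 = 98927*265891 + 122491/334 = 26303798957 + 122491/334 = 8785468974129/334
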